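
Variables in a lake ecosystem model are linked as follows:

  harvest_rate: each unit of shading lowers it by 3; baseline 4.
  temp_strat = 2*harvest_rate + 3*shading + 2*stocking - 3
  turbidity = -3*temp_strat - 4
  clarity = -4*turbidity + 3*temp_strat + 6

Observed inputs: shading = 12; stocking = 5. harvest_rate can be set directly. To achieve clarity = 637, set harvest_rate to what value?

Intervening on harvest_rate fixes its value directly, overriding its dependence on shading.
Substituting into the temp_strat equation gives temp_strat = 2*harvest_rate + 43.
Substituting into the turbidity equation gives turbidity = -6*harvest_rate - 133.
This gives clarity = 30*harvest_rate + 667.
Solve 30*harvest_rate + 667 = 637: harvest_rate = (637 - 667) / 30 = -1.

harvest_rate = -1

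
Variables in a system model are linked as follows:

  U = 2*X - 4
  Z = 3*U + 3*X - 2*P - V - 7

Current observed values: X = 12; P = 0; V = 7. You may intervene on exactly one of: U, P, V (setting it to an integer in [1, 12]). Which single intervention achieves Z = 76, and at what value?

set P = 3

Intervening on U: Z = 3*U + 22. Reaching 76 requires U = 18, outside [1, 12].
Intervening on P: with other inputs at their observed values, Z = -2*P + 82. Solving for 76 gives P = 3, within [1, 12].
Intervening on V: Z = -V + 89. Reaching 76 requires V = 13, outside [1, 12].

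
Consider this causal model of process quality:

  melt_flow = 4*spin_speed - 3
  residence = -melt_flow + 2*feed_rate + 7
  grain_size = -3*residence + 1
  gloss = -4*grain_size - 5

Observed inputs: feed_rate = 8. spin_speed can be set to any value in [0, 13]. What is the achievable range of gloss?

-321 to 303

Substituting into the residence equation gives residence = -4*spin_speed + 26.
Substituting into the grain_size equation gives grain_size = 12*spin_speed - 77.
So gloss = -48*spin_speed + 303.
Linear in spin_speed, so extremes are at the endpoints: spin_speed = 0 gives gloss = 303; spin_speed = 13 gives gloss = -321.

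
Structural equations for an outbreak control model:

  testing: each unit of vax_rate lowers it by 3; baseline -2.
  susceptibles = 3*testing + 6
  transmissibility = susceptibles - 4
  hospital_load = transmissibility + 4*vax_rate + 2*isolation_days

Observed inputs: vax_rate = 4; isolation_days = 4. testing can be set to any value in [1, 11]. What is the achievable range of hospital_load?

Intervening on testing fixes its value directly, overriding its dependence on vax_rate.
Substituting into the transmissibility equation gives transmissibility = 3*testing + 2.
So hospital_load = 3*testing + 26.
Linear in testing, so extremes are at the endpoints: testing = 1 gives hospital_load = 29; testing = 11 gives hospital_load = 59.

29 to 59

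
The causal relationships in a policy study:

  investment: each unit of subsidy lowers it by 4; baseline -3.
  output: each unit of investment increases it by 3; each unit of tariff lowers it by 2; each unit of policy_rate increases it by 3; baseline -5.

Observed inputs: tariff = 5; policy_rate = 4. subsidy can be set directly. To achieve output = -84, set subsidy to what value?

subsidy = 6

Substituting into the output equation gives output = -12*subsidy - 12.
Solve -12*subsidy - 12 = -84: subsidy = (-84 + 12) / -12 = 6.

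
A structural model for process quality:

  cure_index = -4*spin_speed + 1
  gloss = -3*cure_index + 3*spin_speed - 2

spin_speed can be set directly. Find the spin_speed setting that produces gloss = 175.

Substituting into the gloss equation gives gloss = 15*spin_speed - 5.
Solve 15*spin_speed - 5 = 175: spin_speed = (175 + 5) / 15 = 12.

spin_speed = 12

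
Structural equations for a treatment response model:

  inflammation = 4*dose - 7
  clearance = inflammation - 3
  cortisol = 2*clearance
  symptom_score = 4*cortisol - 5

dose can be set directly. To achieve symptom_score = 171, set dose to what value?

Substituting into the clearance equation gives clearance = 4*dose - 10.
cortisol becomes 8*dose - 20.
Substituting into the symptom_score equation gives symptom_score = 32*dose - 85.
Solve 32*dose - 85 = 171: dose = (171 + 85) / 32 = 8.

dose = 8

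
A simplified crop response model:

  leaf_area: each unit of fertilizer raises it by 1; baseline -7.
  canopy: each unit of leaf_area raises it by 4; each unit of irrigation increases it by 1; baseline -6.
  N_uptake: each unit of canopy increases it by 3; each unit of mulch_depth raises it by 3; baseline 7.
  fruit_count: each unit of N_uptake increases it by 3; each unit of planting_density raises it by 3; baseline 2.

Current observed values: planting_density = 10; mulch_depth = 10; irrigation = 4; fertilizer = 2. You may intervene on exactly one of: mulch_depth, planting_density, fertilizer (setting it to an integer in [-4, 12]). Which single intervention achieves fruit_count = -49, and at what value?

set planting_density = 12

Intervening on mulch_depth: fruit_count = 9*mulch_depth - 145. Reaching -49 requires mulch_depth = 32/3, not an integer.
Intervening on planting_density: with other inputs at their observed values, fruit_count = 3*planting_density - 85. Solving for -49 gives planting_density = 12, within [-4, 12].
Intervening on fertilizer: fruit_count = 36*fertilizer - 127. Reaching -49 requires fertilizer = 13/6, not an integer.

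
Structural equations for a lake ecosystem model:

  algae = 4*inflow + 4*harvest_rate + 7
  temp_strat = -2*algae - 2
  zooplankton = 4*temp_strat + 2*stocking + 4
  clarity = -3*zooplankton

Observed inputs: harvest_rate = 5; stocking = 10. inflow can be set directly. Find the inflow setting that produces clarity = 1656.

Substituting into the algae equation gives algae = 4*inflow + 27.
Substituting into the temp_strat equation gives temp_strat = -8*inflow - 56.
Substituting into the zooplankton equation gives zooplankton = -32*inflow - 200.
Substituting into the clarity equation gives clarity = 96*inflow + 600.
Solve 96*inflow + 600 = 1656: inflow = (1656 - 600) / 96 = 11.

inflow = 11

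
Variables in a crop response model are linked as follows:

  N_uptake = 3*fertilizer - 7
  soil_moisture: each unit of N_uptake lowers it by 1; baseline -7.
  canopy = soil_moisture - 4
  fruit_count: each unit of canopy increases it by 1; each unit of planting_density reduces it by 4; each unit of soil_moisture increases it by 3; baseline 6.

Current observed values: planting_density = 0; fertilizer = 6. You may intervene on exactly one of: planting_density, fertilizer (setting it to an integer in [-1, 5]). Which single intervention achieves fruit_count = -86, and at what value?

set planting_density = 4

Intervening on planting_density: with other inputs at their observed values, fruit_count = -4*planting_density - 70. Solving for -86 gives planting_density = 4, within [-1, 5].
Intervening on fertilizer: fruit_count = -12*fertilizer + 2. Reaching -86 requires fertilizer = 22/3, not an integer.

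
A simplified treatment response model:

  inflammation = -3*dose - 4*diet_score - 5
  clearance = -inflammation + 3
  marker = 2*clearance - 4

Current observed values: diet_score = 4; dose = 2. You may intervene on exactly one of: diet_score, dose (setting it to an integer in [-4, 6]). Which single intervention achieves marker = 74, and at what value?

Intervening on diet_score: marker = 8*diet_score + 24. Reaching 74 requires diet_score = 25/4, not an integer.
Intervening on dose: with other inputs at their observed values, marker = 6*dose + 44. Solving for 74 gives dose = 5, within [-4, 6].

set dose = 5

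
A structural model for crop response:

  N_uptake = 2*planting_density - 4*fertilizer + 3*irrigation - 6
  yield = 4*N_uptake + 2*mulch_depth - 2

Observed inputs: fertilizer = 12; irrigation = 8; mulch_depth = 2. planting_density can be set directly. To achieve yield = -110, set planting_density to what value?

planting_density = 1

Substituting into the N_uptake equation gives N_uptake = 2*planting_density - 30.
This gives yield = 8*planting_density - 118.
Solve 8*planting_density - 118 = -110: planting_density = (-110 + 118) / 8 = 1.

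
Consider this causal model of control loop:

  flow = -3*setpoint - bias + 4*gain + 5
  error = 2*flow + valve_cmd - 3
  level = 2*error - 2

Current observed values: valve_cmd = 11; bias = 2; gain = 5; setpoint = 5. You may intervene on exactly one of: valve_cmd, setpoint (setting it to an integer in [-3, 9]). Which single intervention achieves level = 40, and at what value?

Intervening on valve_cmd: with other inputs at their observed values, level = 2*valve_cmd + 24. Solving for 40 gives valve_cmd = 8, within [-3, 9].
Intervening on setpoint: level = -12*setpoint + 106. Reaching 40 requires setpoint = 11/2, not an integer.

set valve_cmd = 8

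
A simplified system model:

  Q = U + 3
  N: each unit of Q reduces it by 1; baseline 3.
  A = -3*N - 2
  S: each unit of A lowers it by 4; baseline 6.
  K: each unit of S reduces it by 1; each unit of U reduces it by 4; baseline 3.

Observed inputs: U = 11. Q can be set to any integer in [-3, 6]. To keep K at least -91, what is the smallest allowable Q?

Intervening on Q fixes its value directly, overriding its dependence on U.
Substituting into the A equation gives A = 3*Q - 11.
Substituting into the S equation gives S = -12*Q + 50.
Substituting into the K equation gives K = 12*Q - 91.
Require 12*Q - 91 ≥ -91, so Q ≥ 0.
The smallest integer in [-3, 6] satisfying this is 0.

Q = 0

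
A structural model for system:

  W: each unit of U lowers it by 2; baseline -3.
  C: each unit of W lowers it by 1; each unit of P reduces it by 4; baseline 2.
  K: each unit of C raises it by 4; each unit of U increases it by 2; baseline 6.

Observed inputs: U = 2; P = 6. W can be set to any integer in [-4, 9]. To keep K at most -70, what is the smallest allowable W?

Intervening on W fixes its value directly, overriding its dependence on U.
Substituting into the C equation gives C = -W - 22.
Substituting into the K equation gives K = -4*W - 78.
Require -4*W - 78 ≤ -70, so W ≥ -2.
The smallest integer in [-4, 9] satisfying this is -2.

W = -2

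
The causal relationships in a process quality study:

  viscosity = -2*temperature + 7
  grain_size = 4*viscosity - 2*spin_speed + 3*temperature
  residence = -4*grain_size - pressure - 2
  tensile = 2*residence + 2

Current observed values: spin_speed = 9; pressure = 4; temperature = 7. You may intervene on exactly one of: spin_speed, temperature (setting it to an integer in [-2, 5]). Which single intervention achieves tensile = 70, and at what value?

Intervening on spin_speed: tensile = 16*spin_speed + 46. Reaching 70 requires spin_speed = 3/2, not an integer.
Intervening on temperature: with other inputs at their observed values, tensile = 40*temperature - 90. Solving for 70 gives temperature = 4, within [-2, 5].

set temperature = 4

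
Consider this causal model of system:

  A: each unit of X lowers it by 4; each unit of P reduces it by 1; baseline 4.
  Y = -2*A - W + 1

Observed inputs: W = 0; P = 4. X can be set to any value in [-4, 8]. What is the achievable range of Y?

Substituting into the A equation gives A = -4*X.
Substituting into the Y equation gives Y = 8*X + 1.
Linear in X, so extremes are at the endpoints: X = -4 gives Y = -31; X = 8 gives Y = 65.

-31 to 65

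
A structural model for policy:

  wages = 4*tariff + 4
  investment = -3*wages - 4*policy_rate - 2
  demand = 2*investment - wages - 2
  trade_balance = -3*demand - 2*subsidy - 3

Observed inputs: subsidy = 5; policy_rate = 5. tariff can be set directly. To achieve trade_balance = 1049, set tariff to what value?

tariff = 10

Substituting into the investment equation gives investment = -12*tariff - 34.
demand becomes -28*tariff - 74.
Substituting into the trade_balance equation gives trade_balance = 84*tariff + 209.
Solve 84*tariff + 209 = 1049: tariff = (1049 - 209) / 84 = 10.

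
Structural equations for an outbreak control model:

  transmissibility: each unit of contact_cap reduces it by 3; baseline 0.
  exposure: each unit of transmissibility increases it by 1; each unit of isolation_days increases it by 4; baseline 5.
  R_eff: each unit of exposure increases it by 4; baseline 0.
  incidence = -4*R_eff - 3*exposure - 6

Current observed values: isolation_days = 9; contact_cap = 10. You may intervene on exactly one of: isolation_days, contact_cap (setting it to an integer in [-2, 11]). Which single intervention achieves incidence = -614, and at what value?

set contact_cap = 3

Intervening on isolation_days: incidence = -76*isolation_days + 469. Reaching -614 requires isolation_days = 57/4, not an integer.
Intervening on contact_cap: with other inputs at their observed values, incidence = 57*contact_cap - 785. Solving for -614 gives contact_cap = 3, within [-2, 11].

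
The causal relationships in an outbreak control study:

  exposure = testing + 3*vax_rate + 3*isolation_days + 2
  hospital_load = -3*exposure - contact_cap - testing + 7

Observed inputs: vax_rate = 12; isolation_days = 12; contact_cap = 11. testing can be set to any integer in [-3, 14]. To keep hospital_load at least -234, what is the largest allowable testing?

Substituting into the exposure equation gives exposure = testing + 74.
This gives hospital_load = -4*testing - 226.
Require -4*testing - 226 ≥ -234, so testing ≤ 2.
The largest integer in [-3, 14] satisfying this is 2.

testing = 2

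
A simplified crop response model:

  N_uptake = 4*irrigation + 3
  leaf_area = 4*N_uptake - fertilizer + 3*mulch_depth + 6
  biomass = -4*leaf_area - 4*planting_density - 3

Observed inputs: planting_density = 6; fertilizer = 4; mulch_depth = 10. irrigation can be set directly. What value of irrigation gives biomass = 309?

Substituting into the leaf_area equation gives leaf_area = 16*irrigation + 44.
This gives biomass = -64*irrigation - 203.
Solve -64*irrigation - 203 = 309: irrigation = (309 + 203) / -64 = -8.

irrigation = -8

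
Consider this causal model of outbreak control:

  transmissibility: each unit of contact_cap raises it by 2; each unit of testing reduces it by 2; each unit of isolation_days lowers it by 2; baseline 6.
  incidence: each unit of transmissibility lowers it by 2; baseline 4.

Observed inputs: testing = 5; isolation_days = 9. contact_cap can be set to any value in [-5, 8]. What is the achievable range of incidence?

Substituting into the transmissibility equation gives transmissibility = 2*contact_cap - 22.
So incidence = -4*contact_cap + 48.
Linear in contact_cap, so extremes are at the endpoints: contact_cap = -5 gives incidence = 68; contact_cap = 8 gives incidence = 16.

16 to 68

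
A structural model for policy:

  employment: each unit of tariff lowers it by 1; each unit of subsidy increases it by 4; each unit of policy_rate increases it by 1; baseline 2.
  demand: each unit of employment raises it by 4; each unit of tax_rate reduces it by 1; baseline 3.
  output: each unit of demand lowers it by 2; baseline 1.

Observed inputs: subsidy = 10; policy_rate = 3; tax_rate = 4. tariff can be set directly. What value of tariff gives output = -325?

tariff = 4

Substituting into the employment equation gives employment = -tariff + 45.
demand becomes -4*tariff + 179.
So output = 8*tariff - 357.
Solve 8*tariff - 357 = -325: tariff = (-325 + 357) / 8 = 4.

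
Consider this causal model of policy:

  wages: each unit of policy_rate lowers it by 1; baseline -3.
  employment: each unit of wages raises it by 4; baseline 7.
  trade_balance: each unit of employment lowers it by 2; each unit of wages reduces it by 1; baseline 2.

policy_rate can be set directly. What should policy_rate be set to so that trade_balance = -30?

Substituting into the employment equation gives employment = -4*policy_rate - 5.
So trade_balance = 9*policy_rate + 15.
Solve 9*policy_rate + 15 = -30: policy_rate = (-30 - 15) / 9 = -5.

policy_rate = -5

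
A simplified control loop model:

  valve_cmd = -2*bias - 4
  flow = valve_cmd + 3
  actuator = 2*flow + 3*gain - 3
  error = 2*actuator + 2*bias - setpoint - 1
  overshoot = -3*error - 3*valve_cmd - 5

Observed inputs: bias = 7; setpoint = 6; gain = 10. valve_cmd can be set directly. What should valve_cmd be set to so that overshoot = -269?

Intervening on valve_cmd fixes its value directly, overriding its dependence on bias.
Substituting into the actuator equation gives actuator = 2*valve_cmd + 33.
This gives error = 4*valve_cmd + 73.
overshoot becomes -15*valve_cmd - 224.
Solve -15*valve_cmd - 224 = -269: valve_cmd = (-269 + 224) / -15 = 3.

valve_cmd = 3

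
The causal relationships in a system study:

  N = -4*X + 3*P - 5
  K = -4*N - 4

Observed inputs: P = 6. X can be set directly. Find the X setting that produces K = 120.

Substituting into the N equation gives N = -4*X + 13.
So K = 16*X - 56.
Solve 16*X - 56 = 120: X = (120 + 56) / 16 = 11.

X = 11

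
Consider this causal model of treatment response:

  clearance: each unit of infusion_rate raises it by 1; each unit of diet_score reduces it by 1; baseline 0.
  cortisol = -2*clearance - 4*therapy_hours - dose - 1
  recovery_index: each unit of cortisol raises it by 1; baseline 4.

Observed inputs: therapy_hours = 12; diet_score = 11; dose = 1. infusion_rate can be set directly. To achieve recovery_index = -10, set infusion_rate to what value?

infusion_rate = -7

Substituting into the clearance equation gives clearance = infusion_rate - 11.
Substituting into the cortisol equation gives cortisol = -2*infusion_rate - 28.
recovery_index becomes -2*infusion_rate - 24.
Solve -2*infusion_rate - 24 = -10: infusion_rate = (-10 + 24) / -2 = -7.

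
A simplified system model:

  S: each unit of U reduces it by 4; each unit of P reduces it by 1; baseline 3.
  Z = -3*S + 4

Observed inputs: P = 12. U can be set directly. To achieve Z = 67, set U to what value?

U = 3

Substituting into the S equation gives S = -4*U - 9.
Z becomes 12*U + 31.
Solve 12*U + 31 = 67: U = (67 - 31) / 12 = 3.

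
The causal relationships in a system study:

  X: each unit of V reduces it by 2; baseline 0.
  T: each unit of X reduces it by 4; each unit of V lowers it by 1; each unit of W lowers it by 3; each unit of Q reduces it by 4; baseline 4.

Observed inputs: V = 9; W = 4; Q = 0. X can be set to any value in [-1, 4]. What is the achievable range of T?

Intervening on X fixes its value directly, overriding its dependence on V.
Substituting into the T equation gives T = -4*X - 17.
Linear in X, so extremes are at the endpoints: X = -1 gives T = -13; X = 4 gives T = -33.

-33 to -13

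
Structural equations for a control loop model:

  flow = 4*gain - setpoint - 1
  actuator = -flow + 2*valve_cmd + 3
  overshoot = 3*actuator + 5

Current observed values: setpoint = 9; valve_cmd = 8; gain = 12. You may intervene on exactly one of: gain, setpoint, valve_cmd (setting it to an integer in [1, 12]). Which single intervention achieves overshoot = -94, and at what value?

Intervening on gain: overshoot = -12*gain + 92. Reaching -94 requires gain = 31/2, not an integer.
Intervening on setpoint: overshoot = 3*setpoint - 79. Reaching -94 requires setpoint = -5, outside [1, 12].
Intervening on valve_cmd: with other inputs at their observed values, overshoot = 6*valve_cmd - 100. Solving for -94 gives valve_cmd = 1, within [1, 12].

set valve_cmd = 1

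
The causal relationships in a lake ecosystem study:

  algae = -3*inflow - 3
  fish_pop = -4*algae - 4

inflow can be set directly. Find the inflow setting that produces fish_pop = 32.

inflow = 2

Substituting into the fish_pop equation gives fish_pop = 12*inflow + 8.
Solve 12*inflow + 8 = 32: inflow = (32 - 8) / 12 = 2.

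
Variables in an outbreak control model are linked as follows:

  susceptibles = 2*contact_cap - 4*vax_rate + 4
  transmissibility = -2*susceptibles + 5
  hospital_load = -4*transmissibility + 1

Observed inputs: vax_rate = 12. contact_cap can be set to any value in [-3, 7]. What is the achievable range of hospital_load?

-419 to -259

Substituting into the susceptibles equation gives susceptibles = 2*contact_cap - 44.
Substituting into the transmissibility equation gives transmissibility = -4*contact_cap + 93.
hospital_load becomes 16*contact_cap - 371.
Linear in contact_cap, so extremes are at the endpoints: contact_cap = -3 gives hospital_load = -419; contact_cap = 7 gives hospital_load = -259.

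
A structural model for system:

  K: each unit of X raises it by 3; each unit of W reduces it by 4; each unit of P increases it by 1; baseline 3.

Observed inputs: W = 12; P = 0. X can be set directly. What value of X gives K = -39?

Substituting into the K equation gives K = 3*X - 45.
Solve 3*X - 45 = -39: X = (-39 + 45) / 3 = 2.

X = 2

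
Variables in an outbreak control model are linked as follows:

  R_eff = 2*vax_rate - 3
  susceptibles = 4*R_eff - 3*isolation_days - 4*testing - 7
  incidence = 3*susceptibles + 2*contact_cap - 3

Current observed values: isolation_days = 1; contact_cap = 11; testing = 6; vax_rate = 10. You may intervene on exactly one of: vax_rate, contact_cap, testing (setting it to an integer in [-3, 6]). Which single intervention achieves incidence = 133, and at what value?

Intervening on vax_rate: incidence = 24*vax_rate - 119. Reaching 133 requires vax_rate = 21/2, not an integer.
Intervening on contact_cap: incidence = 2*contact_cap + 99. Reaching 133 requires contact_cap = 17, outside [-3, 6].
Intervening on testing: with other inputs at their observed values, incidence = -12*testing + 193. Solving for 133 gives testing = 5, within [-3, 6].

set testing = 5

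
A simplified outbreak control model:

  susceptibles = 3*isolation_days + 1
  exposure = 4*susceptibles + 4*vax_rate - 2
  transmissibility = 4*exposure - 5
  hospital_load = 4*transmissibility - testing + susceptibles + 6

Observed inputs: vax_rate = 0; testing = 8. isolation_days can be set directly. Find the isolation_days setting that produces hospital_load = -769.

Substituting into the exposure equation gives exposure = 12*isolation_days + 2.
transmissibility becomes 48*isolation_days + 3.
Substituting into the hospital_load equation gives hospital_load = 195*isolation_days + 11.
Solve 195*isolation_days + 11 = -769: isolation_days = (-769 - 11) / 195 = -4.

isolation_days = -4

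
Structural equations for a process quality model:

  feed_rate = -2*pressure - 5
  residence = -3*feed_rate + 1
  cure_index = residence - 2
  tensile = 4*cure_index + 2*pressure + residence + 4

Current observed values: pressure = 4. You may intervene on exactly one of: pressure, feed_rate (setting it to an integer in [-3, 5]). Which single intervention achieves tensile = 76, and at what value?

Intervening on pressure: with other inputs at their observed values, tensile = 32*pressure + 76. Solving for 76 gives pressure = 0, within [-3, 5].
Intervening on feed_rate: tensile = -15*feed_rate + 9. Reaching 76 requires feed_rate = -67/15, not an integer.

set pressure = 0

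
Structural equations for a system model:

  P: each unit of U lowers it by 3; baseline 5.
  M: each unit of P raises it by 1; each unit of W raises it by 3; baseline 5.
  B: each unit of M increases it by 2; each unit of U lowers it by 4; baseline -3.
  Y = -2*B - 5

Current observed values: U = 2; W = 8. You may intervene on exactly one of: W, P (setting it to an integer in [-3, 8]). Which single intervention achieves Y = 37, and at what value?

Intervening on W: with other inputs at their observed values, Y = -12*W + 1. Solving for 37 gives W = -3, within [-3, 8].
Intervening on P: Y = -4*P - 99. Reaching 37 requires P = -34, outside [-3, 8].

set W = -3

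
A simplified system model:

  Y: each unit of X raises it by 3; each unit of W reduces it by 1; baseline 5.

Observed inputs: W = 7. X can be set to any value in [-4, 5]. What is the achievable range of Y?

Substituting into the Y equation gives Y = 3*X - 2.
Linear in X, so extremes are at the endpoints: X = -4 gives Y = -14; X = 5 gives Y = 13.

-14 to 13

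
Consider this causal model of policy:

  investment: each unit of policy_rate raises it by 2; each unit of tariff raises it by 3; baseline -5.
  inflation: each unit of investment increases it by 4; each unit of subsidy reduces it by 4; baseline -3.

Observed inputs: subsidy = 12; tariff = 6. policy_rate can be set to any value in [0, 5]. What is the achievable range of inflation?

1 to 41

Substituting into the investment equation gives investment = 2*policy_rate + 13.
Substituting into the inflation equation gives inflation = 8*policy_rate + 1.
Linear in policy_rate, so extremes are at the endpoints: policy_rate = 0 gives inflation = 1; policy_rate = 5 gives inflation = 41.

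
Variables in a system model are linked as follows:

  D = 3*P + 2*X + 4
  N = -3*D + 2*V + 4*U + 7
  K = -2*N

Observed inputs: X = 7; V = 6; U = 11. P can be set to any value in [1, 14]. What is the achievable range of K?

0 to 234

Substituting into the D equation gives D = 3*P + 18.
Substituting into the N equation gives N = -9*P + 9.
So K = 18*P - 18.
Linear in P, so extremes are at the endpoints: P = 1 gives K = 0; P = 14 gives K = 234.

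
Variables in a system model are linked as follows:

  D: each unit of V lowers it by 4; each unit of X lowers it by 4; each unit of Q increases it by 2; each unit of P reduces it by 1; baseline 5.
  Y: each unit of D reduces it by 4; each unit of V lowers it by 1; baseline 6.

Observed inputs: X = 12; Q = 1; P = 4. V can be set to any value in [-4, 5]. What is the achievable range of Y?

126 to 261

Substituting into the D equation gives D = -4*V - 45.
Substituting into the Y equation gives Y = 15*V + 186.
Linear in V, so extremes are at the endpoints: V = -4 gives Y = 126; V = 5 gives Y = 261.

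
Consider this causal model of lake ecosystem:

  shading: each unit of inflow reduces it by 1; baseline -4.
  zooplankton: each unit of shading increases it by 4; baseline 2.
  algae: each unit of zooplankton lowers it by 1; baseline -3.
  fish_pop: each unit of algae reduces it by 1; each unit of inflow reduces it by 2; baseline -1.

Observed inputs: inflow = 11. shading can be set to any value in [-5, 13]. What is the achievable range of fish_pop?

-38 to 34

Intervening on shading fixes its value directly, overriding its dependence on inflow.
Substituting into the algae equation gives algae = -4*shading - 5.
This gives fish_pop = 4*shading - 18.
Linear in shading, so extremes are at the endpoints: shading = -5 gives fish_pop = -38; shading = 13 gives fish_pop = 34.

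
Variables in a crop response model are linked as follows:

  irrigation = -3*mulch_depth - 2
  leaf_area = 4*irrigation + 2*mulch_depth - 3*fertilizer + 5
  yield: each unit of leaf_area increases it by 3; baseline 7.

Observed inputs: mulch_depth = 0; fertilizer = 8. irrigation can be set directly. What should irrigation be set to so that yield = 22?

irrigation = 6

Intervening on irrigation fixes its value directly, overriding its dependence on mulch_depth.
Substituting into the leaf_area equation gives leaf_area = 4*irrigation - 19.
So yield = 12*irrigation - 50.
Solve 12*irrigation - 50 = 22: irrigation = (22 + 50) / 12 = 6.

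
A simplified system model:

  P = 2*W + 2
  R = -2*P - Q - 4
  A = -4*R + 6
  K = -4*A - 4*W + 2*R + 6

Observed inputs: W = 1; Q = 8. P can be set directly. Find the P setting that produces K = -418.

P = 5

Intervening on P fixes its value directly, overriding its dependence on W.
Substituting into the R equation gives R = -2*P - 12.
Substituting into the A equation gives A = 8*P + 54.
Substituting into the K equation gives K = -36*P - 238.
Solve -36*P - 238 = -418: P = (-418 + 238) / -36 = 5.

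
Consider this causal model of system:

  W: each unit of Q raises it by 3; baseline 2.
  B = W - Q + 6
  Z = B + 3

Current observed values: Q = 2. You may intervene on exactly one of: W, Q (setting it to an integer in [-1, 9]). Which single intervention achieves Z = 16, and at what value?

Intervening on W: with other inputs at their observed values, Z = W + 7. Solving for 16 gives W = 9, within [-1, 9].
Intervening on Q: Z = 2*Q + 11. Reaching 16 requires Q = 5/2, not an integer.

set W = 9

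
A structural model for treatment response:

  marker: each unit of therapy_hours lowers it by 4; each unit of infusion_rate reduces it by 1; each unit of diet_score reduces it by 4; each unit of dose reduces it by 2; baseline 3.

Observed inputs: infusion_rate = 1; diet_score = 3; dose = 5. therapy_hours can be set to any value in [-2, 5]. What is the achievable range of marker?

Substituting into the marker equation gives marker = -4*therapy_hours - 20.
Linear in therapy_hours, so extremes are at the endpoints: therapy_hours = -2 gives marker = -12; therapy_hours = 5 gives marker = -40.

-40 to -12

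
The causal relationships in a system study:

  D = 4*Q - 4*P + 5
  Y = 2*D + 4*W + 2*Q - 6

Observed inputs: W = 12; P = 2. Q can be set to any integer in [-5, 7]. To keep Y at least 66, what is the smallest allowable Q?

Q = 3

Substituting into the D equation gives D = 4*Q - 3.
Y becomes 10*Q + 36.
Require 10*Q + 36 ≥ 66, so Q ≥ 3.
The smallest integer in [-5, 7] satisfying this is 3.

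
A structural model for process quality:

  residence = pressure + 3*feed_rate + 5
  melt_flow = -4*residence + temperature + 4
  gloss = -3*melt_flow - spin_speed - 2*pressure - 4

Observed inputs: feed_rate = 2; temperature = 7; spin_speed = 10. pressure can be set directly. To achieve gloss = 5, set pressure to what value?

pressure = -8

Substituting into the residence equation gives residence = pressure + 11.
So melt_flow = -4*pressure - 33.
So gloss = 10*pressure + 85.
Solve 10*pressure + 85 = 5: pressure = (5 - 85) / 10 = -8.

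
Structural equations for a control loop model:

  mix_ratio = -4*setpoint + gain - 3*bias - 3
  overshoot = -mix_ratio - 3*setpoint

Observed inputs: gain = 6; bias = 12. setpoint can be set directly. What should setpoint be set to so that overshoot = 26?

Substituting into the mix_ratio equation gives mix_ratio = -4*setpoint - 33.
Substituting into the overshoot equation gives overshoot = setpoint + 33.
Solve setpoint + 33 = 26: setpoint = (26 - 33) / 1 = -7.

setpoint = -7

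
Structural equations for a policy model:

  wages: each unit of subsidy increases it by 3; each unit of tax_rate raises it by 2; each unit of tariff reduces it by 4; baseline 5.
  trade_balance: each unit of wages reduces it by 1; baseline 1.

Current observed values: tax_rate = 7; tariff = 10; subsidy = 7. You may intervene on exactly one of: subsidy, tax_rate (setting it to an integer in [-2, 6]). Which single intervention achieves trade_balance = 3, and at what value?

set tax_rate = 6

Intervening on subsidy: trade_balance = -3*subsidy + 22. Reaching 3 requires subsidy = 19/3, not an integer.
Intervening on tax_rate: with other inputs at their observed values, trade_balance = -2*tax_rate + 15. Solving for 3 gives tax_rate = 6, within [-2, 6].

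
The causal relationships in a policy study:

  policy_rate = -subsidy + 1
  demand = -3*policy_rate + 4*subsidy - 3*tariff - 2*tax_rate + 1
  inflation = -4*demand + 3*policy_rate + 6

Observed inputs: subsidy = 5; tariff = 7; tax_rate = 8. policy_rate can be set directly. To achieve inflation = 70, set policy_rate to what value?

Intervening on policy_rate fixes its value directly, overriding its dependence on subsidy.
Substituting into the demand equation gives demand = -3*policy_rate - 16.
This gives inflation = 15*policy_rate + 70.
Solve 15*policy_rate + 70 = 70: policy_rate = (70 - 70) / 15 = 0.

policy_rate = 0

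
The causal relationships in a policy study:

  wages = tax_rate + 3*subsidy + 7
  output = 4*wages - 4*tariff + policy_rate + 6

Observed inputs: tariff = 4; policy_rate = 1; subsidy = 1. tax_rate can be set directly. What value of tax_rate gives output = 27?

tax_rate = -1

Substituting into the wages equation gives wages = tax_rate + 10.
Substituting into the output equation gives output = 4*tax_rate + 31.
Solve 4*tax_rate + 31 = 27: tax_rate = (27 - 31) / 4 = -1.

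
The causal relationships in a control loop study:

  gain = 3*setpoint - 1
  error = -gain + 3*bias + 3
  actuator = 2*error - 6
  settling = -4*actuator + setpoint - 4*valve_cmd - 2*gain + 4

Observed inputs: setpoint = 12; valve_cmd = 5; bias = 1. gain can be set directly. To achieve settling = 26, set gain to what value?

gain = 9

Intervening on gain fixes its value directly, overriding its dependence on setpoint.
Substituting into the error equation gives error = -gain + 6.
Substituting into the actuator equation gives actuator = -2*gain + 6.
This gives settling = 6*gain - 28.
Solve 6*gain - 28 = 26: gain = (26 + 28) / 6 = 9.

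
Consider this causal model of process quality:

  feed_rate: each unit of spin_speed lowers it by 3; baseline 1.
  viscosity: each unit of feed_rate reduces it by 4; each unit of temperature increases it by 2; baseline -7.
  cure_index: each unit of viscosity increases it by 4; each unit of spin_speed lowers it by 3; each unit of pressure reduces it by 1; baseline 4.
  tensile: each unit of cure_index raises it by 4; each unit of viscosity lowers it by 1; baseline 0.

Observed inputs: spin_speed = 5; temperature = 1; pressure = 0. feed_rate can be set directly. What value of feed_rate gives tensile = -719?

feed_rate = 10

Intervening on feed_rate fixes its value directly, overriding its dependence on spin_speed.
Substituting into the viscosity equation gives viscosity = -4*feed_rate - 5.
This gives cure_index = -16*feed_rate - 31.
This gives tensile = -60*feed_rate - 119.
Solve -60*feed_rate - 119 = -719: feed_rate = (-719 + 119) / -60 = 10.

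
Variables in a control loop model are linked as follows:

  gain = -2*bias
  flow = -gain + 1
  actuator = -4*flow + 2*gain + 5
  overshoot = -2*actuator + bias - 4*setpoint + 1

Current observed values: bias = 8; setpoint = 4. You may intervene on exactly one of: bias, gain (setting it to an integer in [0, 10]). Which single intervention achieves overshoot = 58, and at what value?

Intervening on bias: with other inputs at their observed values, overshoot = 25*bias - 17. Solving for 58 gives bias = 3, within [0, 10].
Intervening on gain: overshoot = -12*gain - 9. Reaching 58 requires gain = -67/12, not an integer.

set bias = 3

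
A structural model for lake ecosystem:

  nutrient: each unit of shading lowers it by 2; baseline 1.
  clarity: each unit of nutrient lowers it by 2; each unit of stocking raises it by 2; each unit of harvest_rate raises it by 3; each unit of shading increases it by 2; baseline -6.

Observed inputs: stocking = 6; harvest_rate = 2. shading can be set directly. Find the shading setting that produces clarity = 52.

shading = 7

Substituting into the clarity equation gives clarity = 6*shading + 10.
Solve 6*shading + 10 = 52: shading = (52 - 10) / 6 = 7.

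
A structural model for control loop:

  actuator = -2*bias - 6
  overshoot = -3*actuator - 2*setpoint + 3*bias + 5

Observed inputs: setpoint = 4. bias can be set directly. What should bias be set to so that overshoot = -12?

bias = -3

Substituting into the overshoot equation gives overshoot = 9*bias + 15.
Solve 9*bias + 15 = -12: bias = (-12 - 15) / 9 = -3.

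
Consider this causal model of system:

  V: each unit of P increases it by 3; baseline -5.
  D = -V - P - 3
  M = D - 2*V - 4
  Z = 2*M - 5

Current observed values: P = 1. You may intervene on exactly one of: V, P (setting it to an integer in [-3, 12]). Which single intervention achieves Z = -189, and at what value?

set P = 10

Intervening on V: Z = -6*V - 21. Reaching -189 requires V = 28, outside [-3, 12].
Intervening on P: with other inputs at their observed values, Z = -20*P + 11. Solving for -189 gives P = 10, within [-3, 12].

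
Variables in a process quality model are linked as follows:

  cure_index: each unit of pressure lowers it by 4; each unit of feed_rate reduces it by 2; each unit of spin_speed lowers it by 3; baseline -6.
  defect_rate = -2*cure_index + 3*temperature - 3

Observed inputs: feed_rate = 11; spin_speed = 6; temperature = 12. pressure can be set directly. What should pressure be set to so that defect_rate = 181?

pressure = 7

Substituting into the cure_index equation gives cure_index = -4*pressure - 46.
Substituting into the defect_rate equation gives defect_rate = 8*pressure + 125.
Solve 8*pressure + 125 = 181: pressure = (181 - 125) / 8 = 7.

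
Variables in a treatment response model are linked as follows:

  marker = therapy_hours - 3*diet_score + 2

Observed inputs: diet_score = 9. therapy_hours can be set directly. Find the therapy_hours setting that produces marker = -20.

Substituting into the marker equation gives marker = therapy_hours - 25.
Solve therapy_hours - 25 = -20: therapy_hours = (-20 + 25) / 1 = 5.

therapy_hours = 5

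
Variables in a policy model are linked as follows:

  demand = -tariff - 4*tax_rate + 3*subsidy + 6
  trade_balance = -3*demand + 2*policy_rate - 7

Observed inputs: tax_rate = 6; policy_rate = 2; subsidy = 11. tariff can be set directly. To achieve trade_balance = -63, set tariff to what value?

tariff = -5

Substituting into the demand equation gives demand = -tariff + 15.
Substituting into the trade_balance equation gives trade_balance = 3*tariff - 48.
Solve 3*tariff - 48 = -63: tariff = (-63 + 48) / 3 = -5.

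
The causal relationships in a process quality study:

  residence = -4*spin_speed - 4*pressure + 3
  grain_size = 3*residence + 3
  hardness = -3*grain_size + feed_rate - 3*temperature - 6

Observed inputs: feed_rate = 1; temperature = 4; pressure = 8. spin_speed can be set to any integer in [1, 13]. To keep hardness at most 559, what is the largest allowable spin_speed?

Substituting into the residence equation gives residence = -4*spin_speed - 29.
grain_size becomes -12*spin_speed - 84.
Substituting into the hardness equation gives hardness = 36*spin_speed + 235.
Require 36*spin_speed + 235 ≤ 559, so spin_speed ≤ 9.
The largest integer in [1, 13] satisfying this is 9.

spin_speed = 9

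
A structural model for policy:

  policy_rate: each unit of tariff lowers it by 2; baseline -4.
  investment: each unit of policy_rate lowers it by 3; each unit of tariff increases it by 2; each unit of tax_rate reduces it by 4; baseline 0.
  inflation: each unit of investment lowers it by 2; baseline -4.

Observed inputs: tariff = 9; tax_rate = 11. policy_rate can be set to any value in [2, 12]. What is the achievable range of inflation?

60 to 120

Intervening on policy_rate fixes its value directly, overriding its dependence on tariff.
Substituting into the investment equation gives investment = -3*policy_rate - 26.
Substituting into the inflation equation gives inflation = 6*policy_rate + 48.
Linear in policy_rate, so extremes are at the endpoints: policy_rate = 2 gives inflation = 60; policy_rate = 12 gives inflation = 120.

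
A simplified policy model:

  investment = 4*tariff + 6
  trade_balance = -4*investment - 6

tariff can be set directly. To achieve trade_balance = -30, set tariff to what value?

Substituting into the trade_balance equation gives trade_balance = -16*tariff - 30.
Solve -16*tariff - 30 = -30: tariff = (-30 + 30) / -16 = 0.

tariff = 0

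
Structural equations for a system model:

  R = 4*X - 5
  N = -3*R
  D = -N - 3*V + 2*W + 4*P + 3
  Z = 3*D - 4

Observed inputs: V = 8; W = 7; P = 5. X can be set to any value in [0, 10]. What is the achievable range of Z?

-10 to 350

Substituting into the N equation gives N = -12*X + 15.
So D = 12*X - 2.
Substituting into the Z equation gives Z = 36*X - 10.
Linear in X, so extremes are at the endpoints: X = 0 gives Z = -10; X = 10 gives Z = 350.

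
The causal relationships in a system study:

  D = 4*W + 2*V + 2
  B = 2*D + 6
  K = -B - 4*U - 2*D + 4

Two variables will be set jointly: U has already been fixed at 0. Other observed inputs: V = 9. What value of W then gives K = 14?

W = -6

With U held at 0:
Substituting into the D equation gives D = 4*W + 20.
This gives B = 8*W + 46.
This gives K = -16*W - 82.
Solve -16*W - 82 = 14: W = (14 + 82) / -16 = -6.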